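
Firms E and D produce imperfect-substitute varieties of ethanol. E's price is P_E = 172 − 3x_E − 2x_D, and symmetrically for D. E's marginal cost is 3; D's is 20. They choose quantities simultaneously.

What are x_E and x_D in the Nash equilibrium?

22.1875, 17.9375

Firm E's profit: π = x_E(172 − 3x_E − 2x_D) − 3x_E.
∂π/∂x_E = 169 − 6x_E − 2x_D = 0 ⇒ x_E = 169/6 − (1/3)x_D.
Similarly x_D = 76/3 − (1/3)x_E.
Substituting the second reaction function into the first: x_E = 169/6 − (1/3)(76/3 − (1/3)x_E), which gives (8/9)x_E = 355/18 ⇒ x_E = 22.1875.
Then x_D = 76/3 − (1/3)·22.1875 = 17.9375.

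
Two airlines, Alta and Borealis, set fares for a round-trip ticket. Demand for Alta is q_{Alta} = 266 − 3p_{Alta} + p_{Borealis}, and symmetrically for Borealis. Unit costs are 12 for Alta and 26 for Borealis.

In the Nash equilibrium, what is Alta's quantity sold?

Alta's profit: π = (p_{Alta} − 12)(266 − 3p_{Alta} + p_{Borealis}).
∂π/∂p_{Alta} = 302 − 6p_{Alta} + p_{Borealis} = 0 ⇒ p_{Alta} = 151/3 + (1/6)p_{Borealis}.
Similarly p_{Borealis} = 172/3 + (1/6)p_{Alta}.
Substituting the second reaction function into the first: p_{Alta} = 151/3 + (1/6)(172/3 + (1/6)p_{Alta}), which gives (35/36)p_{Alta} = 539/9 ⇒ p_{Alta} = 61.6.
Then p_{Borealis} = 172/3 + (1/6)·61.6 = 67.6.
q_{Alta} = 266 − 3·61.6 + 67.6 = 148.8.

148.8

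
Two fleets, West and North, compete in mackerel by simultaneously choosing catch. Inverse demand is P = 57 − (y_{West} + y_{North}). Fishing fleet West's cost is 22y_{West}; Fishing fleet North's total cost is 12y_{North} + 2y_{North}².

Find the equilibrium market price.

37

Fishing fleet West's profit: π = y_{West}(57 − (y_{West} + y_{North})) − 22y_{West}.
∂π/∂y_{West} = 35 − 2y_{West} − y_{North} = 0, so y_{West} = 17.5 − 0.5y_{North}.
For North: ∂π/∂y_{North} = 45 − 6y_{North} − y_{West} = 0 ⇒ y_{North} = 7.5 − (1/6)y_{West}.
Plugging y_{North} into West's best response: y_{West} = 17.5 − 0.5(7.5 − (1/6)y_{West}) ⇒ (11/12)y_{West} = 13.75, so y_{West} = 15.
Then y_{North} = 7.5 − (1/6)·15 = 5.
Equilibrium price: P = 57 − 20 = 37.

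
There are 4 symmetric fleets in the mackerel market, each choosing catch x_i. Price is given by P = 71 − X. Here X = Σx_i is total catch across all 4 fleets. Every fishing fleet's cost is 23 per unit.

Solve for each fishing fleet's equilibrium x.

9.6

A representative fishing fleet's profit is π_i = x_i(71 − X) − 23x_i, with X = x_i + Σ_{j≠i} x_j.
First-order condition: 48 − 2x_i − Σ_{j≠i} x_j = 0.
Imposing symmetry (x_j = x for all j) turns Σ_{j≠i} x_j into 3x, so 48 = 5x and x = 9.6.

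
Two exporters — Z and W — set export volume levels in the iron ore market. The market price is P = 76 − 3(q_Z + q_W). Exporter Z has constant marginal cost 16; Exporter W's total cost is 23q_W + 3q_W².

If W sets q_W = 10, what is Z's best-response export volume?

Exporter Z's profit: π = q_Z(76 − 3(q_Z + q_W)) − 16q_Z.
∂π/∂q_Z = 60 − 6q_Z − 3q_W = 0, so q_Z = 10 − 0.5q_W.
At q_W = 10: q_Z = 10 − 0.5·10 = 5.

5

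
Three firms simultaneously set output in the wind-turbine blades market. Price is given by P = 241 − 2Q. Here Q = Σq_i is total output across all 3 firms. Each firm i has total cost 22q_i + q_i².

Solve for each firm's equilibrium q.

21.9

A representative firm's profit is π_i = q_i(241 − 2Q) − 22q_i − q_i², with Q = q_i + Σ_{j≠i} q_j.
First-order condition: 219 − 6q_i − 2Σ_{j≠i} q_j = 0.
With identical firms, set every q_j = q: then 219 − 6q − 4q = 0, i.e. q = 219/10 = 21.9.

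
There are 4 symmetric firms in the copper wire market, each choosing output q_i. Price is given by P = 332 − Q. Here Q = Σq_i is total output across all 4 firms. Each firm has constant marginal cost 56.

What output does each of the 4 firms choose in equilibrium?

55.2

A representative firm's profit is π_i = q_i(332 − Q) − 56q_i, with Q = q_i + Σ_{j≠i} q_j.
First-order condition: 276 − 2q_i − Σ_{j≠i} q_j = 0.
Imposing symmetry (q_j = q for all j) turns Σ_{j≠i} q_j into 3q, so 276 = 5q and q = 55.2.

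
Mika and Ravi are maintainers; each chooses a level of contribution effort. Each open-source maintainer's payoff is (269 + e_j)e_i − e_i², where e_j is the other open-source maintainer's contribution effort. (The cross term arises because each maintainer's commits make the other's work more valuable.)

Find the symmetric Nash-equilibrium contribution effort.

Mika's payoff is (269 + e_R)e_M − e_M².
∂π/∂e_M = 269 + e_R − 2e_M = 0, so e_M = 134.5 + 0.5e_R.
By symmetry e_R = e_M; substituting into the reaction function, 0.5e_M = 134.5 and e_M = 269.

269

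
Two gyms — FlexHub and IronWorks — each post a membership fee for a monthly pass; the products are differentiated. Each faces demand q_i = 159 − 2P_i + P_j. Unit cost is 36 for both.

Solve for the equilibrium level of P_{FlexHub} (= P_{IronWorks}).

FlexHub's profit: π = (P_{FlexHub} − 36)(159 − 2P_{FlexHub} + P_{IronWorks}).
∂π/∂P_{FlexHub} = 231 − 4P_{FlexHub} + P_{IronWorks} = 0 ⇒ P_{FlexHub} = 57.75 + 0.25P_{IronWorks}.
Setting P_{FlexHub} = P_{IronWorks} in the reaction function: P_{FlexHub} = 57.75 + 0.25P_{FlexHub}, so P_{FlexHub} = 57.75 / 0.75 = 77.

77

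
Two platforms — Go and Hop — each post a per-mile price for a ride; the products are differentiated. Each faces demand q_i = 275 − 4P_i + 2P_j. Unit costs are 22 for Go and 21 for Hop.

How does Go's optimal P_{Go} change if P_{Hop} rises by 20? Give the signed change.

5

Go's profit: π = (P_{Go} − 22)(275 − 4P_{Go} + 2P_{Hop}).
∂π/∂P_{Go} = 363 − 8P_{Go} + 2P_{Hop} = 0 ⇒ P_{Go} = 45.375 + 0.25P_{Hop}.
The reaction-function slope is 0.25, so a 20-unit rise in P_{Hop} moves P_{Go} by 0.25 × 20 = 5. Go's best response rises — the actions are strategic complements.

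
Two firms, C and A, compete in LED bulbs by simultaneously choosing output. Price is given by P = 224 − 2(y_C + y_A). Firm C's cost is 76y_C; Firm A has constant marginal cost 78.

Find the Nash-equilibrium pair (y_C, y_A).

Firm C's profit: π = y_C(224 − 2(y_C + y_A)) − 76y_C.
∂π/∂y_C = 148 − 4y_C − 2y_A = 0, so y_C = 37 − 0.5y_A.
By the same steps for A: y_A = 36.5 − 0.5y_C.
Solving the two reaction functions simultaneously: (1 − (−0.5)(−0.5))y_C = 37 − 0.5·36.5, so 0.75y_C = 18.75 and y_C = 25.
Then y_A = 36.5 − 0.5·25 = 24.

25, 24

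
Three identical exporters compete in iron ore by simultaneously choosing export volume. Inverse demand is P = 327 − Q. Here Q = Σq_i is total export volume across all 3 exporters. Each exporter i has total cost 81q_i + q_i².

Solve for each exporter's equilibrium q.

A representative exporter's profit is π_i = q_i(327 − Q) − 81q_i − q_i², with Q = q_i + Σ_{j≠i} q_j.
First-order condition: 246 − 4q_i − Σ_{j≠i} q_j = 0.
Imposing symmetry (q_j = q for all j) turns Σ_{j≠i} q_j into 2q, so 246 = 6q and q = 41.

41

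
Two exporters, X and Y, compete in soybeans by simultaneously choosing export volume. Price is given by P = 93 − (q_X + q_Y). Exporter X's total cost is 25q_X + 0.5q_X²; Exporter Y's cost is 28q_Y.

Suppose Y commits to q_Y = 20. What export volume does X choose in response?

16

Exporter X's profit: π = q_X(93 − (q_X + q_Y)) − 25q_X − 0.5q_X².
∂π/∂q_X = 68 − 3q_X − q_Y = 0, so q_X = 68/3 − (1/3)q_Y.
At q_Y = 20: q_X = 68/3 − (1/3)·20 = 16.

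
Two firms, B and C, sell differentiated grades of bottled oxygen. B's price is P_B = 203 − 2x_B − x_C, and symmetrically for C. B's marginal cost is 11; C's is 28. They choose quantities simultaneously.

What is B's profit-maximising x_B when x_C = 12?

Firm B's profit: π = x_B(203 − 2x_B − x_C) − 11x_B.
∂π/∂x_B = 192 − 4x_B − x_C = 0 ⇒ x_B = 48 − 0.25x_C.
At x_C = 12: x_B = 48 − 0.25·12 = 45.

45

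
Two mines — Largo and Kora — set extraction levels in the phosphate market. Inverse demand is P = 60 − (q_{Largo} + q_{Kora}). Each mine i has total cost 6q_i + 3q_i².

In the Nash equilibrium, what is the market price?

48

Mine Largo's profit: π = q_{Largo}(60 − (q_{Largo} + q_{Kora})) − 6q_{Largo} − 3q_{Largo}².
∂π/∂q_{Largo} = 54 − 8q_{Largo} − q_{Kora} = 0, so q_{Largo} = 6.75 − 0.125q_{Kora}.
By symmetry q_{Kora} = q_{Largo}; substituting into the reaction function, 1.125q_{Largo} = 6.75 and q_{Largo} = 6.
Equilibrium price: P = 60 − 12 = 48.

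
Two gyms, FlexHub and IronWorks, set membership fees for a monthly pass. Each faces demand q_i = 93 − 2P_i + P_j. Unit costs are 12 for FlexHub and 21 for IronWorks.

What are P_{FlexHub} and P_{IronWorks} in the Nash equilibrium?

FlexHub's profit: π = (P_{FlexHub} − 12)(93 − 2P_{FlexHub} + P_{IronWorks}).
∂π/∂P_{FlexHub} = 117 − 4P_{FlexHub} + P_{IronWorks} = 0 ⇒ P_{FlexHub} = 29.25 + 0.25P_{IronWorks}.
Similarly P_{IronWorks} = 33.75 + 0.25P_{FlexHub}.
Solving the two reaction functions simultaneously: (1 − (0.25)(0.25))P_{FlexHub} = 29.25 + 0.25·33.75, so 0.9375P_{FlexHub} = 37.6875 and P_{FlexHub} = 40.2.
Then P_{IronWorks} = 33.75 + 0.25·40.2 = 43.8.

40.2, 43.8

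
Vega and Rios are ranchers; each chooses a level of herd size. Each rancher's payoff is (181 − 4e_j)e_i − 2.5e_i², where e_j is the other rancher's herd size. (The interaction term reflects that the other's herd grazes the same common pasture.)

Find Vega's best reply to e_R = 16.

23.4

Vega's payoff is (181 − 4e_R)e_V − 2.5e_V².
∂π/∂e_V = 181 − 4e_R − 5e_V = 0, so e_V = 36.2 − 0.8e_R.
At e_R = 16: e_V = 36.2 − 0.8·16 = 23.4.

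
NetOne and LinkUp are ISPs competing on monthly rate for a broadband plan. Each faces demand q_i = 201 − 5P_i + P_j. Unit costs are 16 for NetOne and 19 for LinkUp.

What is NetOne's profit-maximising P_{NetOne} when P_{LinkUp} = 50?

NetOne's profit: π = (P_{NetOne} − 16)(201 − 5P_{NetOne} + P_{LinkUp}).
∂π/∂P_{NetOne} = 281 − 10P_{NetOne} + P_{LinkUp} = 0 ⇒ P_{NetOne} = 28.1 + 0.1P_{LinkUp}.
At P_{LinkUp} = 50: P_{NetOne} = 28.1 + 0.1·50 = 33.1.

33.1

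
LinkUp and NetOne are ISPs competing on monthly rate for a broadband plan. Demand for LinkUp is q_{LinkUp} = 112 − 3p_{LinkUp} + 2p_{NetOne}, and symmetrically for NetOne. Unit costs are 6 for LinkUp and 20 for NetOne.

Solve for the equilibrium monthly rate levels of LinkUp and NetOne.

35.125, 40.375

LinkUp's profit: π = (p_{LinkUp} − 6)(112 − 3p_{LinkUp} + 2p_{NetOne}).
∂π/∂p_{LinkUp} = 130 − 6p_{LinkUp} + 2p_{NetOne} = 0 ⇒ p_{LinkUp} = 65/3 + (1/3)p_{NetOne}.
Similarly p_{NetOne} = 86/3 + (1/3)p_{LinkUp}.
Plugging p_{NetOne} into LinkUp's best response: p_{LinkUp} = 65/3 + (1/3)(86/3 + (1/3)p_{LinkUp}) ⇒ (8/9)p_{LinkUp} = 281/9, so p_{LinkUp} = 35.125.
Then p_{NetOne} = 86/3 + (1/3)·35.125 = 40.375.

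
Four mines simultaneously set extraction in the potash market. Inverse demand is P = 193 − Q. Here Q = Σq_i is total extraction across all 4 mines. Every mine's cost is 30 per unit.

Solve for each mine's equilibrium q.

A representative mine's profit is π_i = q_i(193 − Q) − 30q_i, with Q = q_i + Σ_{j≠i} q_j.
First-order condition: 163 − 2q_i − Σ_{j≠i} q_j = 0.
With identical mines, set every q_j = q: then 163 − 2q − 3q = 0, i.e. q = 163/5 = 32.6.

32.6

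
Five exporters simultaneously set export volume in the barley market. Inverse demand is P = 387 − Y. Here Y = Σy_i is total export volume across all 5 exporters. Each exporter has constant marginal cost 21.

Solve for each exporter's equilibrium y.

A representative exporter's profit is π_i = y_i(387 − Y) − 21y_i, with Y = y_i + Σ_{j≠i} y_j.
First-order condition: 366 − 2y_i − Σ_{j≠i} y_j = 0.
With identical exporters, set every y_j = y: then 366 − 2y − 4y = 0, i.e. y = 366/6 = 61.

61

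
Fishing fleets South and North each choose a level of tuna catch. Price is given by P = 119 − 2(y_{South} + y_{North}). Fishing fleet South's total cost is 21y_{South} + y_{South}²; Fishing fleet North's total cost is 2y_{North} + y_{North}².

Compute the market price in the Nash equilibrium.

65.25

Fishing fleet South's profit: π = y_{South}(119 − 2(y_{South} + y_{North})) − 21y_{South} − y_{South}².
∂π/∂y_{South} = 98 − 6y_{South} − 2y_{North} = 0, so y_{South} = 49/3 − (1/3)y_{North}.
By the same steps for North: y_{North} = 19.5 − (1/3)y_{South}.
Substituting the second reaction function into the first: y_{South} = 49/3 − (1/3)(19.5 − (1/3)y_{South}), which gives (8/9)y_{South} = 59/6 ⇒ y_{South} = 11.0625.
Then y_{North} = 19.5 − (1/3)·11.0625 = 15.8125.
Equilibrium price: P = 119 − 2·26.875 = 65.25.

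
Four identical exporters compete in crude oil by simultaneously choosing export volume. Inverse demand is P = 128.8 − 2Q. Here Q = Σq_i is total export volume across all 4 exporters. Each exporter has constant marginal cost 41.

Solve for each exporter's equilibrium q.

A representative exporter's profit is π_i = q_i(128.8 − 2Q) − 41q_i, with Q = q_i + Σ_{j≠i} q_j.
First-order condition: 87.8 − 4q_i − 2Σ_{j≠i} q_j = 0.
Imposing symmetry (q_j = q for all j) turns Σ_{j≠i} q_j into 3q, so 87.8 = 10q and q = 8.78.

8.78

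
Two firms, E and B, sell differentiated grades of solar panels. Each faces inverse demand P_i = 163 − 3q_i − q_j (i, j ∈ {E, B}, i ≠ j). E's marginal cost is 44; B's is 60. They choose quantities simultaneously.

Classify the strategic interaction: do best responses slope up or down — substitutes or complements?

strategic substitutes

Firm E's profit: π = q_E(163 − 3q_E − q_B) − 44q_E.
∂π/∂q_E = 119 − 6q_E − q_B = 0 ⇒ q_E = 119/6 − (1/6)q_B.
The best-response slope dq_E/dq_B = −1/6 < 0: the reaction function is downward-sloping, so the choices are strategic substitutes.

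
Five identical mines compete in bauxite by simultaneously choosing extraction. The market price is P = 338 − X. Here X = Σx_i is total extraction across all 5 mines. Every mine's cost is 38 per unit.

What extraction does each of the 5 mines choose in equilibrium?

50

A representative mine's profit is π_i = x_i(338 − X) − 38x_i, with X = x_i + Σ_{j≠i} x_j.
First-order condition: 300 − 2x_i − Σ_{j≠i} x_j = 0.
In a symmetric equilibrium every mine chooses the same x, so Σ_{j≠i} x_j = 4x. The condition becomes 300 − 6x = 0, giving x = 300/6 = 50.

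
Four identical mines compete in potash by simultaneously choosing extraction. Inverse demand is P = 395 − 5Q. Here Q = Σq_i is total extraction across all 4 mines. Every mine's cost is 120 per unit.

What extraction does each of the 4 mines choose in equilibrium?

11

A representative mine's profit is π_i = q_i(395 − 5Q) − 120q_i, with Q = q_i + Σ_{j≠i} q_j.
First-order condition: 275 − 10q_i − 5Σ_{j≠i} q_j = 0.
Imposing symmetry (q_j = q for all j) turns Σ_{j≠i} q_j into 3q, so 275 = 25q and q = 11.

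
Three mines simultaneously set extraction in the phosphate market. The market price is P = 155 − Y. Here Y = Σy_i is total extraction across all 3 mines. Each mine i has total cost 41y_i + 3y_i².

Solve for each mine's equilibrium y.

A representative mine's profit is π_i = y_i(155 − Y) − 41y_i − 3y_i², with Y = y_i + Σ_{j≠i} y_j.
First-order condition: 114 − 8y_i − Σ_{j≠i} y_j = 0.
In a symmetric equilibrium every mine chooses the same y, so Σ_{j≠i} y_j = 2y. The condition becomes 114 − 10y = 0, giving y = 114/10 = 11.4.

11.4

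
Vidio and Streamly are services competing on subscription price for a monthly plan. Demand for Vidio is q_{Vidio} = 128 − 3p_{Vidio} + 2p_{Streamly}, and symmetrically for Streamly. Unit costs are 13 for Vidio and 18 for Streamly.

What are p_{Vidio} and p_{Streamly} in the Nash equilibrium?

Vidio's profit: π = (p_{Vidio} − 13)(128 − 3p_{Vidio} + 2p_{Streamly}).
∂π/∂p_{Vidio} = 167 − 6p_{Vidio} + 2p_{Streamly} = 0 ⇒ p_{Vidio} = 167/6 + (1/3)p_{Streamly}.
Similarly p_{Streamly} = 91/3 + (1/3)p_{Vidio}.
Plugging p_{Streamly} into Vidio's best response: p_{Vidio} = 167/6 + (1/3)(91/3 + (1/3)p_{Vidio}) ⇒ (8/9)p_{Vidio} = 683/18, so p_{Vidio} = 42.6875.
Then p_{Streamly} = 91/3 + (1/3)·42.6875 = 44.5625.

42.6875, 44.5625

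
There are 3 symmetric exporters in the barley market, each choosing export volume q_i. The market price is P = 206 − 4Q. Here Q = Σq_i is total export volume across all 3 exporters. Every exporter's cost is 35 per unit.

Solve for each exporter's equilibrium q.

A representative exporter's profit is π_i = q_i(206 − 4Q) − 35q_i, with Q = q_i + Σ_{j≠i} q_j.
First-order condition: 171 − 8q_i − 4Σ_{j≠i} q_j = 0.
In a symmetric equilibrium every exporter chooses the same q, so Σ_{j≠i} q_j = 2q. The condition becomes 171 − 16q = 0, giving q = 171/16 = 10.6875.

10.6875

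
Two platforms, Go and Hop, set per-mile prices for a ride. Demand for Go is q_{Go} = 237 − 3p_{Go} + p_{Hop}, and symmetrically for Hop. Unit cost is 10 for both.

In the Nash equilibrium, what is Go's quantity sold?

130.2

Go's profit: π = (p_{Go} − 10)(237 − 3p_{Go} + p_{Hop}).
∂π/∂p_{Go} = 267 − 6p_{Go} + p_{Hop} = 0 ⇒ p_{Go} = 44.5 + (1/6)p_{Hop}.
By symmetry p_{Hop} = p_{Go}; substituting into the reaction function, (5/6)p_{Go} = 44.5 and p_{Go} = 53.4.
q_{Go} = 237 − 3·53.4 + 53.4 = 130.2.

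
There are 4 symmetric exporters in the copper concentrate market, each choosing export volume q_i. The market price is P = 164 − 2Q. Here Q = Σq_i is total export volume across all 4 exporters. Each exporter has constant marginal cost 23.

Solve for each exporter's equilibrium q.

14.1

A representative exporter's profit is π_i = q_i(164 − 2Q) − 23q_i, with Q = q_i + Σ_{j≠i} q_j.
First-order condition: 141 − 4q_i − 2Σ_{j≠i} q_j = 0.
With identical exporters, set every q_j = q: then 141 − 4q − 6q = 0, i.e. q = 141/10 = 14.1.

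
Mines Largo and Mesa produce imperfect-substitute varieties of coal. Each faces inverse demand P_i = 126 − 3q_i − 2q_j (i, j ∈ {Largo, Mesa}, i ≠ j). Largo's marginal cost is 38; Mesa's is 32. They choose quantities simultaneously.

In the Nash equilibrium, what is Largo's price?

Mine Largo's profit: π = q_{Largo}(126 − 3q_{Largo} − 2q_{Mesa}) − 38q_{Largo}.
∂π/∂q_{Largo} = 88 − 6q_{Largo} − 2q_{Mesa} = 0 ⇒ q_{Largo} = 44/3 − (1/3)q_{Mesa}.
Similarly q_{Mesa} = 47/3 − (1/3)q_{Largo}.
Substituting the second reaction function into the first: q_{Largo} = 44/3 − (1/3)(47/3 − (1/3)q_{Largo}), which gives (8/9)q_{Largo} = 85/9 ⇒ q_{Largo} = 10.625.
Then q_{Mesa} = 47/3 − (1/3)·10.625 = 12.125.
P_{Largo} = 126 − 3·10.625 − 2·12.125 = 69.875.

69.875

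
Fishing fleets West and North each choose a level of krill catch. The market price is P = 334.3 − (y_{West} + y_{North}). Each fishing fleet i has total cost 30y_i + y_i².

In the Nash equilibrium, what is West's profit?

7407.8792

Fishing fleet West's profit: π = y_{West}(334.3 − (y_{West} + y_{North})) − 30y_{West} − y_{West}².
∂π/∂y_{West} = 304.3 − 4y_{West} − y_{North} = 0, so y_{West} = 76.075 − 0.25y_{North}.
The game is symmetric, so in equilibrium y_{North} = y_{West}: the reaction function gives 1.25y_{West} = 76.075, hence y_{West} = 60.86.
Price P = 334.3 − 121.72 = 212.58.
West's profit: (212.58 − 30)·60.86 − (60.86)² = 7407.8792.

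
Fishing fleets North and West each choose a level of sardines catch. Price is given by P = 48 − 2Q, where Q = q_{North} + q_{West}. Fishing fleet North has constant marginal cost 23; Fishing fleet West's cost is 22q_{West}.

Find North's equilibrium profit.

Fishing fleet North's profit: π = q_{North}(48 − 2(q_{North} + q_{West})) − 23q_{North}.
∂π/∂q_{North} = 25 − 4q_{North} − 2q_{West} = 0, so q_{North} = 6.25 − 0.5q_{West}.
By the same steps for West: q_{West} = 6.5 − 0.5q_{North}.
Substituting the second reaction function into the first: q_{North} = 6.25 − 0.5(6.5 − 0.5q_{North}), which gives 0.75q_{North} = 3 ⇒ q_{North} = 4.
Then q_{West} = 6.5 − 0.5·4 = 4.5.
Price P = 48 − 2·8.5 = 31.
North's profit: (31 − 23)·4 = 32.

32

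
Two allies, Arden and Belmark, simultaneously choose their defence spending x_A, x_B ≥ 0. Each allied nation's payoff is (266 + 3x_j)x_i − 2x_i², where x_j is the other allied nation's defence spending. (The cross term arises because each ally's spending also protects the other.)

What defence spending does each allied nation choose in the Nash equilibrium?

266

Arden's payoff is (266 + 3x_B)x_A − 2x_A².
∂π/∂x_A = 266 + 3x_B − 4x_A = 0, so x_A = 66.5 + 0.75x_B.
The game is symmetric, so in equilibrium x_B = x_A: the reaction function gives 0.25x_A = 66.5, hence x_A = 266.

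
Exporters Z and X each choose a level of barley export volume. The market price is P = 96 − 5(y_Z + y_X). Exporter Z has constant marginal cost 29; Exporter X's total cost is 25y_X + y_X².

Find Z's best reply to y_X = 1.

Exporter Z's profit: π = y_Z(96 − 5(y_Z + y_X)) − 29y_Z.
∂π/∂y_Z = 67 − 10y_Z − 5y_X = 0, so y_Z = 6.7 − 0.5y_X.
At y_X = 1: y_Z = 6.7 − 0.5·1 = 6.2.

6.2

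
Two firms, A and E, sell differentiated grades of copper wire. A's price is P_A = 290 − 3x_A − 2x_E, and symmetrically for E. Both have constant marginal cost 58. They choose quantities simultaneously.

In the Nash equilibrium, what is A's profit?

2523

Firm A's profit: π = x_A(290 − 3x_A − 2x_E) − 58x_A.
∂π/∂x_A = 232 − 6x_A − 2x_E = 0 ⇒ x_A = 116/3 − (1/3)x_E.
By symmetry x_E = x_A; substituting into the reaction function, (4/3)x_A = 116/3 and x_A = 29.
P_A = 290 − 3·29 − 2·29 = 145.
Profit = (145 − 58)·29 = 2523.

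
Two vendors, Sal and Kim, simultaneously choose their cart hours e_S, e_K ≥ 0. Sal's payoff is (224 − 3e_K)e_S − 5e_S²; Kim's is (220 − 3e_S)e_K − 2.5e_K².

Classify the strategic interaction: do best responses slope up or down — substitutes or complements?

strategic substitutes

Expanding Sal's payoff: 224e_S − 3e_Ke_S − 5e_S².
∂π/∂e_S = 224 − 3e_K − 10e_S = 0, so e_S = 22.4 − 0.3e_K.
The best-response slope de_S/de_K = −0.3 < 0: the reaction function is downward-sloping, so the choices are strategic substitutes.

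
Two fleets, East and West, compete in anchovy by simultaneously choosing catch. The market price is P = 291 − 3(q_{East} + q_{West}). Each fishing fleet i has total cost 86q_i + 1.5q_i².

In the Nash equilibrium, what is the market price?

188.5

Fishing fleet East's profit: π = q_{East}(291 − 3(q_{East} + q_{West})) − 86q_{East} − 1.5q_{East}².
∂π/∂q_{East} = 205 − 9q_{East} − 3q_{West} = 0, so q_{East} = 205/9 − (1/3)q_{West}.
The game is symmetric, so in equilibrium q_{West} = q_{East}: the reaction function gives (4/3)q_{East} = 205/9, hence q_{East} = 205/12.
Equilibrium price: P = 291 − 3·(205/6) = 188.5.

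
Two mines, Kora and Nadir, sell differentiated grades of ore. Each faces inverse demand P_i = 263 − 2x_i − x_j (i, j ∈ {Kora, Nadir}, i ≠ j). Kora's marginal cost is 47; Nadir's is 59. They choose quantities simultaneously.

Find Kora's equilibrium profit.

Mine Kora's profit: π = x_{Kora}(263 − 2x_{Kora} − x_{Nadir}) − 47x_{Kora}.
∂π/∂x_{Kora} = 216 − 4x_{Kora} − x_{Nadir} = 0 ⇒ x_{Kora} = 54 − 0.25x_{Nadir}.
Similarly x_{Nadir} = 51 − 0.25x_{Kora}.
Plugging x_{Nadir} into Kora's best response: x_{Kora} = 54 − 0.25(51 − 0.25x_{Kora}) ⇒ 0.9375x_{Kora} = 41.25, so x_{Kora} = 44.
Then x_{Nadir} = 51 − 0.25·44 = 40.
P_{Kora} = 263 − 2·44 − 40 = 135.
Profit = (135 − 47)·44 = 3872.

3872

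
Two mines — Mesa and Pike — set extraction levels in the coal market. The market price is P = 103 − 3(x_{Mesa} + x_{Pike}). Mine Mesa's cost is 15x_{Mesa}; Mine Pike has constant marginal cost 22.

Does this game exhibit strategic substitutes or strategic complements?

Mine Mesa's profit: π = x_{Mesa}(103 − 3(x_{Mesa} + x_{Pike})) − 15x_{Mesa}.
∂π/∂x_{Mesa} = 88 − 6x_{Mesa} − 3x_{Pike} = 0, so x_{Mesa} = 44/3 − 0.5x_{Pike}.
The best-response slope dx_{Mesa}/dx_{Pike} = −0.5 < 0: the reaction function is downward-sloping, so the choices are strategic substitutes.

strategic substitutes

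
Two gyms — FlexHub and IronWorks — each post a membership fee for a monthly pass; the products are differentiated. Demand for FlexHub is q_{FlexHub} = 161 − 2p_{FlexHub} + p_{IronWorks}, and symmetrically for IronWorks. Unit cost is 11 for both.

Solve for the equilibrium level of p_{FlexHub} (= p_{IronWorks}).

61

FlexHub's profit: π = (p_{FlexHub} − 11)(161 − 2p_{FlexHub} + p_{IronWorks}).
∂π/∂p_{FlexHub} = 183 − 4p_{FlexHub} + p_{IronWorks} = 0 ⇒ p_{FlexHub} = 45.75 + 0.25p_{IronWorks}.
Setting p_{FlexHub} = p_{IronWorks} in the reaction function: p_{FlexHub} = 45.75 + 0.25p_{FlexHub}, so p_{FlexHub} = 45.75 / 0.75 = 61.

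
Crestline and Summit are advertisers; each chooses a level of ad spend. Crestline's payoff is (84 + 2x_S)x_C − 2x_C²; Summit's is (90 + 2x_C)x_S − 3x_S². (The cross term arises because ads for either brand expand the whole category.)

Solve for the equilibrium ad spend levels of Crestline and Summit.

Expanding Crestline's payoff: 84x_C + 2x_Sx_C − 2x_C².
∂π/∂x_C = 84 + 2x_S − 4x_C = 0, so x_C = 21 + 0.5x_S.
Likewise for Summit: x_S = 15 + (1/3)x_C.
Solving the two reaction functions simultaneously: (1 − (0.5)(1/3))x_C = 21 + 0.5·15, so (5/6)x_C = 28.5 and x_C = 34.2.
Then x_S = 15 + (1/3)·34.2 = 26.4.

34.2, 26.4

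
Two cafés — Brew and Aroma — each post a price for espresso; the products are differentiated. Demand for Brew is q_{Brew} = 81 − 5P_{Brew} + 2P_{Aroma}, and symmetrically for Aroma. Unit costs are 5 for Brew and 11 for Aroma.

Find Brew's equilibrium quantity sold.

Brew's profit: π = (P_{Brew} − 5)(81 − 5P_{Brew} + 2P_{Aroma}).
∂π/∂P_{Brew} = 106 − 10P_{Brew} + 2P_{Aroma} = 0 ⇒ P_{Brew} = 10.6 + 0.2P_{Aroma}.
Similarly P_{Aroma} = 13.6 + 0.2P_{Brew}.
Solving the two reaction functions simultaneously: (1 − (0.2)(0.2))P_{Brew} = 10.6 + 0.2·13.6, so 0.96P_{Brew} = 13.32 and P_{Brew} = 13.875.
Then P_{Aroma} = 13.6 + 0.2·13.875 = 16.375.
q_{Brew} = 81 − 5·13.875 + 2·16.375 = 44.375.

44.375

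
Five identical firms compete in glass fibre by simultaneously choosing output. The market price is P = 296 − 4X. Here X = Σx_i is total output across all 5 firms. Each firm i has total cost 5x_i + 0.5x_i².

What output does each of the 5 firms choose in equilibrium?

11.64

A representative firm's profit is π_i = x_i(296 − 4X) − 5x_i − 0.5x_i², with X = x_i + Σ_{j≠i} x_j.
First-order condition: 291 − 9x_i − 4Σ_{j≠i} x_j = 0.
In a symmetric equilibrium every firm chooses the same x, so Σ_{j≠i} x_j = 4x. The condition becomes 291 − 25x = 0, giving x = 291/25 = 11.64.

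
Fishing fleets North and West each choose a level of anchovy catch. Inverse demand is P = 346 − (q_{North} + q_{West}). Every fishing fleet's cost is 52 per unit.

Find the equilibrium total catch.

196

Fishing fleet North's profit: π = q_{North}(346 − (q_{North} + q_{West})) − 52q_{North}.
∂π/∂q_{North} = 294 − 2q_{North} − q_{West} = 0, so q_{North} = 147 − 0.5q_{West}.
The game is symmetric, so in equilibrium q_{West} = q_{North}: the reaction function gives 1.5q_{North} = 147, hence q_{North} = 98.
Total catch: 98 + 98 = 196.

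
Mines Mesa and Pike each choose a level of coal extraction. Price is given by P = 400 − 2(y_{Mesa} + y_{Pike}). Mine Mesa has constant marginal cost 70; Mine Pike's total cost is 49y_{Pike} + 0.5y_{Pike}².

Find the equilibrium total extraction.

105.75

Mine Mesa's profit: π = y_{Mesa}(400 − 2(y_{Mesa} + y_{Pike})) − 70y_{Mesa}.
∂π/∂y_{Mesa} = 330 − 4y_{Mesa} − 2y_{Pike} = 0, so y_{Mesa} = 82.5 − 0.5y_{Pike}.
For Pike: ∂π/∂y_{Pike} = 351 − 5y_{Pike} − 2y_{Mesa} = 0 ⇒ y_{Pike} = 70.2 − 0.4y_{Mesa}.
Plugging y_{Pike} into Mesa's best response: y_{Mesa} = 82.5 − 0.5(70.2 − 0.4y_{Mesa}) ⇒ 0.8y_{Mesa} = 47.4, so y_{Mesa} = 59.25.
Then y_{Pike} = 70.2 − 0.4·59.25 = 46.5.
Total extraction: 59.25 + 46.5 = 105.75.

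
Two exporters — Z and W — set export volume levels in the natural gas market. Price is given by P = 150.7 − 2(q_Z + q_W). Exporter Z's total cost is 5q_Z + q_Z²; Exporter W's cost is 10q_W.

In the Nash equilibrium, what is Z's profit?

Exporter Z's profit: π = q_Z(150.7 − 2(q_Z + q_W)) − 5q_Z − q_Z².
∂π/∂q_Z = 145.7 − 6q_Z − 2q_W = 0, so q_Z = 1457/60 − (1/3)q_W.
For W: ∂π/∂q_W = 140.7 − 4q_W − 2q_Z = 0 ⇒ q_W = 35.175 − 0.5q_Z.
Substituting the second reaction function into the first: q_Z = 1457/60 − (1/3)(35.175 − 0.5q_Z), which gives (5/6)q_Z = 1507/120 ⇒ q_Z = 15.07.
Then q_W = 35.175 − 0.5·15.07 = 27.64.
Price P = 150.7 − 2·42.71 = 65.28.
Z's profit: (65.28 − 5)·15.07 − (15.07)² = 681.3147.

681.3147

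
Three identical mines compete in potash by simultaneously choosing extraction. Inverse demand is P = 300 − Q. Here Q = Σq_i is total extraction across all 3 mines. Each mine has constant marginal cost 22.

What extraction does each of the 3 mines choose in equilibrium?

69.5

A representative mine's profit is π_i = q_i(300 − Q) − 22q_i, with Q = q_i + Σ_{j≠i} q_j.
First-order condition: 278 − 2q_i − Σ_{j≠i} q_j = 0.
In a symmetric equilibrium every mine chooses the same q, so Σ_{j≠i} q_j = 2q. The condition becomes 278 − 4q = 0, giving q = 278/4 = 69.5.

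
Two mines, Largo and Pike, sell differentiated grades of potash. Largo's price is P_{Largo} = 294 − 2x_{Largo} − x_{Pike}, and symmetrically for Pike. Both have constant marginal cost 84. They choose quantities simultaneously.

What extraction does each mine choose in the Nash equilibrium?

Mine Largo's profit: π = x_{Largo}(294 − 2x_{Largo} − x_{Pike}) − 84x_{Largo}.
∂π/∂x_{Largo} = 210 − 4x_{Largo} − x_{Pike} = 0 ⇒ x_{Largo} = 52.5 − 0.25x_{Pike}.
The game is symmetric, so in equilibrium x_{Pike} = x_{Largo}: the reaction function gives 1.25x_{Largo} = 52.5, hence x_{Largo} = 42.

42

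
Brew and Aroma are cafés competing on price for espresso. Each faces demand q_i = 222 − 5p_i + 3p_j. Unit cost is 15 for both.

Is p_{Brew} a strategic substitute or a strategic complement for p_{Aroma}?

Brew's profit: π = (p_{Brew} − 15)(222 − 5p_{Brew} + 3p_{Aroma}).
∂π/∂p_{Brew} = 297 − 10p_{Brew} + 3p_{Aroma} = 0 ⇒ p_{Brew} = 29.7 + 0.3p_{Aroma}.
The best-response slope dp_{Brew}/dp_{Aroma} = 0.3 > 0: the reaction function is upward-sloping, so the choices are strategic complements.

strategic complements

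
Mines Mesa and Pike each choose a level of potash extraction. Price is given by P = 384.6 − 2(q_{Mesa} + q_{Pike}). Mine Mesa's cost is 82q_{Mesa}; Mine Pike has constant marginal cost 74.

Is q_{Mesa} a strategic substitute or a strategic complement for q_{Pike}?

Mine Mesa's profit: π = q_{Mesa}(384.6 − 2(q_{Mesa} + q_{Pike})) − 82q_{Mesa}.
∂π/∂q_{Mesa} = 302.6 − 4q_{Mesa} − 2q_{Pike} = 0, so q_{Mesa} = 75.65 − 0.5q_{Pike}.
The best-response slope dq_{Mesa}/dq_{Pike} = −0.5 < 0: the reaction function is downward-sloping, so the choices are strategic substitutes.

strategic substitutes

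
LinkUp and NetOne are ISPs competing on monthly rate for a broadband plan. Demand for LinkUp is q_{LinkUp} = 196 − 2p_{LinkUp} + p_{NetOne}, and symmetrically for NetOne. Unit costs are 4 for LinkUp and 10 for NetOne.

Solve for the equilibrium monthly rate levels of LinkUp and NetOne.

68.8, 71.2

LinkUp's profit: π = (p_{LinkUp} − 4)(196 − 2p_{LinkUp} + p_{NetOne}).
∂π/∂p_{LinkUp} = 204 − 4p_{LinkUp} + p_{NetOne} = 0 ⇒ p_{LinkUp} = 51 + 0.25p_{NetOne}.
Similarly p_{NetOne} = 54 + 0.25p_{LinkUp}.
Substituting the second reaction function into the first: p_{LinkUp} = 51 + 0.25(54 + 0.25p_{LinkUp}), which gives 0.9375p_{LinkUp} = 64.5 ⇒ p_{LinkUp} = 68.8.
Then p_{NetOne} = 54 + 0.25·68.8 = 71.2.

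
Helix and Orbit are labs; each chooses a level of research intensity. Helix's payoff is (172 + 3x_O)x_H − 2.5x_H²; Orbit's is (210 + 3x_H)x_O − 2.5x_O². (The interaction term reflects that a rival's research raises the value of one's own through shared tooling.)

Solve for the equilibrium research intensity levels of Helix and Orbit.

Expanding Helix's payoff: 172x_H + 3x_Ox_H − 2.5x_H².
∂π/∂x_H = 172 + 3x_O − 5x_H = 0, so x_H = 34.4 + 0.6x_O.
Likewise for Orbit: x_O = 42 + 0.6x_H.
Plugging x_O into Helix's best response: x_H = 34.4 + 0.6(42 + 0.6x_H) ⇒ 0.64x_H = 59.6, so x_H = 93.125.
Then x_O = 42 + 0.6·93.125 = 97.875.

93.125, 97.875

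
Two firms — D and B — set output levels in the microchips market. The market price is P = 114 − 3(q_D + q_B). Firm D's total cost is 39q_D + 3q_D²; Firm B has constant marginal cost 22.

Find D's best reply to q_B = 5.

Firm D's profit: π = q_D(114 − 3(q_D + q_B)) − 39q_D − 3q_D².
∂π/∂q_D = 75 − 12q_D − 3q_B = 0, so q_D = 6.25 − 0.25q_B.
At q_B = 5: q_D = 6.25 − 0.25·5 = 5.

5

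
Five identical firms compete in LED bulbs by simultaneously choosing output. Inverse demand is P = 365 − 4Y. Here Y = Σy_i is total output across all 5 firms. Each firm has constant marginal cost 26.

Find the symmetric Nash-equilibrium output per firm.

A representative firm's profit is π_i = y_i(365 − 4Y) − 26y_i, with Y = y_i + Σ_{j≠i} y_j.
First-order condition: 339 − 8y_i − 4Σ_{j≠i} y_j = 0.
In a symmetric equilibrium every firm chooses the same y, so Σ_{j≠i} y_j = 4y. The condition becomes 339 − 24y = 0, giving y = 339/24 = 14.125.

14.125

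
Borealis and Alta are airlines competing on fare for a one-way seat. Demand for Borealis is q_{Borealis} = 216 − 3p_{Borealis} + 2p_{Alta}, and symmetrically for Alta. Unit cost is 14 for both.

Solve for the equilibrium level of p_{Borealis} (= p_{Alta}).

64.5

Borealis's profit: π = (p_{Borealis} − 14)(216 − 3p_{Borealis} + 2p_{Alta}).
∂π/∂p_{Borealis} = 258 − 6p_{Borealis} + 2p_{Alta} = 0 ⇒ p_{Borealis} = 43 + (1/3)p_{Alta}.
Setting p_{Borealis} = p_{Alta} in the reaction function: p_{Borealis} = 43 + (1/3)p_{Borealis}, so p_{Borealis} = 43 / (2/3) = 64.5.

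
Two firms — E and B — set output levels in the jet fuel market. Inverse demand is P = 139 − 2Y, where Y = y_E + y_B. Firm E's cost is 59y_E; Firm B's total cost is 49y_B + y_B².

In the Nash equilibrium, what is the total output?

Firm E's profit: π = y_E(139 − 2(y_E + y_B)) − 59y_E.
∂π/∂y_E = 80 − 4y_E − 2y_B = 0, so y_E = 20 − 0.5y_B.
For B: ∂π/∂y_B = 90 − 6y_B − 2y_E = 0 ⇒ y_B = 15 − (1/3)y_E.
Solving the two reaction functions simultaneously: (1 − (−0.5)(−1/3))y_E = 20 − 0.5·15, so (5/6)y_E = 12.5 and y_E = 15.
Then y_B = 15 − (1/3)·15 = 10.
Total output: 15 + 10 = 25.

25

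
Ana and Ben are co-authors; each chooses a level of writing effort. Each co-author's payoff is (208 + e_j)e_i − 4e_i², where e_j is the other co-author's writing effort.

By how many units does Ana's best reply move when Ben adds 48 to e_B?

Ana's payoff is (208 + e_B)e_A − 4e_A².
∂π/∂e_A = 208 + e_B − 8e_A = 0, so e_A = 26 + 0.125e_B.
The reaction-function slope is 0.125, so a 48-unit rise in e_B moves e_A by 0.125 × 48 = 6. Ana's best response rises — the actions are strategic complements.

6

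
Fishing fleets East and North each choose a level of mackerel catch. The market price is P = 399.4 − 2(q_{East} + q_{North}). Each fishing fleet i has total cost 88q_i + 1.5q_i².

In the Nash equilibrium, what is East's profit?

Fishing fleet East's profit: π = q_{East}(399.4 − 2(q_{East} + q_{North})) − 88q_{East} − 1.5q_{East}².
∂π/∂q_{East} = 311.4 − 7q_{East} − 2q_{North} = 0, so q_{East} = 1557/35 − (2/7)q_{North}.
The game is symmetric, so in equilibrium q_{North} = q_{East}: the reaction function gives (9/7)q_{East} = 1557/35, hence q_{East} = 34.6.
Price P = 399.4 − 2·69.2 = 261.
East's profit: (261 − 88)·34.6 − 1.5(34.6)² = 4190.06.

4190.06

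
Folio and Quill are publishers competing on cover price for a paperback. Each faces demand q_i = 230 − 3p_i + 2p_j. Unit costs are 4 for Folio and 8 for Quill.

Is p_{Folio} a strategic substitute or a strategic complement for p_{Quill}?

Folio's profit: π = (p_{Folio} − 4)(230 − 3p_{Folio} + 2p_{Quill}).
∂π/∂p_{Folio} = 242 − 6p_{Folio} + 2p_{Quill} = 0 ⇒ p_{Folio} = 121/3 + (1/3)p_{Quill}.
The best-response slope dp_{Folio}/dp_{Quill} = 1/3 > 0: the reaction function is upward-sloping, so the choices are strategic complements.

strategic complements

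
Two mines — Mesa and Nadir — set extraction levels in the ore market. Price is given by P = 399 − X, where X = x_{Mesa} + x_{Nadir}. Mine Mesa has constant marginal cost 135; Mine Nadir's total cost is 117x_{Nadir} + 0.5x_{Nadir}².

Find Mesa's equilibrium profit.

Mine Mesa's profit: π = x_{Mesa}(399 − (x_{Mesa} + x_{Nadir})) − 135x_{Mesa}.
∂π/∂x_{Mesa} = 264 − 2x_{Mesa} − x_{Nadir} = 0, so x_{Mesa} = 132 − 0.5x_{Nadir}.
For Nadir: ∂π/∂x_{Nadir} = 282 − 3x_{Nadir} − x_{Mesa} = 0 ⇒ x_{Nadir} = 94 − (1/3)x_{Mesa}.
Substituting the second reaction function into the first: x_{Mesa} = 132 − 0.5(94 − (1/3)x_{Mesa}), which gives (5/6)x_{Mesa} = 85 ⇒ x_{Mesa} = 102.
Then x_{Nadir} = 94 − (1/3)·102 = 60.
Price P = 399 − 162 = 237.
Mesa's profit: (237 − 135)·102 = 10404.

10404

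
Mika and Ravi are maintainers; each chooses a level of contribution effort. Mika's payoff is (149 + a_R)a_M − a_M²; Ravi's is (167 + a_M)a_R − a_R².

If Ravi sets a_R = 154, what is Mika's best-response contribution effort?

Expanding Mika's payoff: 149a_M + a_Ra_M − a_M².
∂π/∂a_M = 149 + a_R − 2a_M = 0, so a_M = 74.5 + 0.5a_R.
At a_R = 154: a_M = 74.5 + 0.5·154 = 151.5.

151.5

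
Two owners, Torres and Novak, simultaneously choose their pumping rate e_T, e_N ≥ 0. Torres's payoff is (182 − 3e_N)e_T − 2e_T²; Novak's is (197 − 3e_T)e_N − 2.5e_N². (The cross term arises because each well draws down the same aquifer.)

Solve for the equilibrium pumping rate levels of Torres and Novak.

Expanding Torres's payoff: 182e_T − 3e_Ne_T − 2e_T².
∂π/∂e_T = 182 − 3e_N − 4e_T = 0, so e_T = 45.5 − 0.75e_N.
Likewise for Novak: e_N = 39.4 − 0.6e_T.
Substituting the second reaction function into the first: e_T = 45.5 − 0.75(39.4 − 0.6e_T), which gives 0.55e_T = 15.95 ⇒ e_T = 29.
Then e_N = 39.4 − 0.6·29 = 22.

29, 22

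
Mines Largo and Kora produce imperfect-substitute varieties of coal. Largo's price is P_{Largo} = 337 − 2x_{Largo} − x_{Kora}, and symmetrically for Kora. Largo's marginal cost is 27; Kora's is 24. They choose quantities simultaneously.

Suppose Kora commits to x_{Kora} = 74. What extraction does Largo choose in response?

Mine Largo's profit: π = x_{Largo}(337 − 2x_{Largo} − x_{Kora}) − 27x_{Largo}.
∂π/∂x_{Largo} = 310 − 4x_{Largo} − x_{Kora} = 0 ⇒ x_{Largo} = 77.5 − 0.25x_{Kora}.
At x_{Kora} = 74: x_{Largo} = 77.5 − 0.25·74 = 59.

59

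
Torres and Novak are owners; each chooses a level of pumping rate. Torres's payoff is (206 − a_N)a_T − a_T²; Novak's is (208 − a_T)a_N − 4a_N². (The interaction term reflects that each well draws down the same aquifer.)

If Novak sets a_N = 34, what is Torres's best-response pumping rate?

86

Expanding Torres's payoff: 206a_T − a_Na_T − a_T².
∂π/∂a_T = 206 − a_N − 2a_T = 0, so a_T = 103 − 0.5a_N.
At a_N = 34: a_T = 103 − 0.5·34 = 86.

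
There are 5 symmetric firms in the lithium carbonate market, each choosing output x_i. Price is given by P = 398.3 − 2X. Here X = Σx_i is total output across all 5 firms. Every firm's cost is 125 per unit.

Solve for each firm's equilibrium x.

22.775

A representative firm's profit is π_i = x_i(398.3 − 2X) − 125x_i, with X = x_i + Σ_{j≠i} x_j.
First-order condition: 273.3 − 4x_i − 2Σ_{j≠i} x_j = 0.
With identical firms, set every x_j = x: then 273.3 − 4x − 8x = 0, i.e. x = 273.3/12 = 22.775.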